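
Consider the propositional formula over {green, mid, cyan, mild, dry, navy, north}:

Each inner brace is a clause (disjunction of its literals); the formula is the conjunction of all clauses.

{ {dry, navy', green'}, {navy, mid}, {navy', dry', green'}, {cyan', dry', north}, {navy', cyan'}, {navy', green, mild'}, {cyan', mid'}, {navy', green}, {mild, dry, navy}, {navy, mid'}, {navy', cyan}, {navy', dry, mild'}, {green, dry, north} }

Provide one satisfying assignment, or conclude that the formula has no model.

Try navy = 1.
From the singleton clause (cyan'), cyan = 0.
Now (cyan) is unsatisfied and unit — conflict.
So navy must be the other value — set navy = 0.
From the singleton clause (mid), mid = 1.
Now (mid') is unsatisfied and unit — conflict.
Neither navy = 1 nor navy = 0 works.

UNSATISFIABLE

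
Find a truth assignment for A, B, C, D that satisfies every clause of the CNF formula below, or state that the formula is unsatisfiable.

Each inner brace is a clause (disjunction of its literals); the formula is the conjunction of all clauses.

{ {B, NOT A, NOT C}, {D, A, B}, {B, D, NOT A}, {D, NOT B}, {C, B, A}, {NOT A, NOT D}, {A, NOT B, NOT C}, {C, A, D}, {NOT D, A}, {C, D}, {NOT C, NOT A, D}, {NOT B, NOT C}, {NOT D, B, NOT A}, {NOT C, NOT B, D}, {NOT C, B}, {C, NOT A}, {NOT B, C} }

Suppose D = true.
The clause (NOT A) is unit, so A = false.
Now (A) is unsatisfied and unit — conflict.
So D must be the other value — set D = false.
The clause (NOT B) is unit, so B = false.
The clause (A) is unit, so A = true.
Now (NOT A) is unsatisfied and unit — conflict.
Either choice for D ends in contradiction.

UNSATISFIABLE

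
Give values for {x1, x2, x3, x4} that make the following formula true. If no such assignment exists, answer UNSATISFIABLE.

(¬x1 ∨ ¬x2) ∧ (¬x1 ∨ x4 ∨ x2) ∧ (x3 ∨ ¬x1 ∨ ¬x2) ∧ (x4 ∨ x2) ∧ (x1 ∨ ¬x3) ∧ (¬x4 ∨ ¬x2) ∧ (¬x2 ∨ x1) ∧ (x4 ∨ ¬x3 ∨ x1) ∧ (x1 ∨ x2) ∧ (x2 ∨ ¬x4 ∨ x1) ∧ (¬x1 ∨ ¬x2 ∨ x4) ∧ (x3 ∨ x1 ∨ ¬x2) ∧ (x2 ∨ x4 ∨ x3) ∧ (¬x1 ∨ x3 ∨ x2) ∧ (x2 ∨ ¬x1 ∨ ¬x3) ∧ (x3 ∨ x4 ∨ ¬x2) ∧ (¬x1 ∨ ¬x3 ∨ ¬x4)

UNSATISFIABLE

Case x1 = False:
From the singleton clause (¬x3), x3 = False.
From the singleton clause (¬x2), x2 = False.
That conflicts with the unit clause (x2).
Backtrack on x1: now try x1 = True.
From the singleton clause (¬x2), x2 = False.
From the singleton clause (x4), x4 = True.
From the singleton clause (x3), x3 = True.
That conflicts with the unit clause (¬x3).
Both values of x1 lead to a conflict.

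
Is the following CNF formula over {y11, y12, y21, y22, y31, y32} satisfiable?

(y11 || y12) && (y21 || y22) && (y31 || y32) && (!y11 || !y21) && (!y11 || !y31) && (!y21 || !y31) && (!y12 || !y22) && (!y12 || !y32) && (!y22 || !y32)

Branch on y11: set y11 = true.
Unit clause (!y21) forces y21 = false.
Unit clause (y22) forces y22 = true.
Unit clause (!y31) forces y31 = false.
Unit clause (y32) forces y32 = true.
But (!y32) is also a unit clause — contradiction.
Backtrack on y11: now try y11 = false.
Unit clause (y12) forces y12 = true.
Unit clause (!y22) forces y22 = false.
Unit clause (y21) forces y21 = true.
Unit clause (!y31) forces y31 = false.
Unit clause (y32) forces y32 = true.
But (!y32) is also a unit clause — contradiction.
Both values of y11 lead to a conflict.
No assignment satisfies every clause.

Unsatisfiable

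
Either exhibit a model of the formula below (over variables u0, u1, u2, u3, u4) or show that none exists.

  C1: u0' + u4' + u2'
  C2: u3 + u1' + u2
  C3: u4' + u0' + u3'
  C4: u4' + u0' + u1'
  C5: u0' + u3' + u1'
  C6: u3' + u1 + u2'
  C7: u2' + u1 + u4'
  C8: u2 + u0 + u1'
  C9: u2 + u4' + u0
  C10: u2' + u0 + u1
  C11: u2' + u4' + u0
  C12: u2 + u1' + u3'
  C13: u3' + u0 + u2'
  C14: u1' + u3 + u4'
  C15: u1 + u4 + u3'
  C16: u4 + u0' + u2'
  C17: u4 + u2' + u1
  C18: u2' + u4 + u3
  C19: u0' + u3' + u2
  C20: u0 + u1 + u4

Try u0 = 1.
Try u4 = 1.
(u2') alone gives u2 = 0.
(u3') alone gives u3 = 0.
(u1') alone gives u1 = 0.
Every clause now holds.

u0 ↦ 1, u1 ↦ 0, u2 ↦ 0, u3 ↦ 0, u4 ↦ 1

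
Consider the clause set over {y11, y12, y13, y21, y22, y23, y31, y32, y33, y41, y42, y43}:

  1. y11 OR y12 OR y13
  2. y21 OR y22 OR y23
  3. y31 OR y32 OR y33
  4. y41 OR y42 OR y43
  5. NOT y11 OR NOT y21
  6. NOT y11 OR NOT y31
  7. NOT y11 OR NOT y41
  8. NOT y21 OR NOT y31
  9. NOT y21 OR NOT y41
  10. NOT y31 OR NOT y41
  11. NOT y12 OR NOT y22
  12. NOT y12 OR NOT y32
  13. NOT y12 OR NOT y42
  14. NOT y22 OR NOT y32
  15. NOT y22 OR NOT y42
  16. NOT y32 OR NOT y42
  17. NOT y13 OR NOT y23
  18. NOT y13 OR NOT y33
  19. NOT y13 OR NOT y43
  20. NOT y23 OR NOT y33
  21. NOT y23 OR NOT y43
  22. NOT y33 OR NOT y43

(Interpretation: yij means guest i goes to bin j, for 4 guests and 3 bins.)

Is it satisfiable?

Case y11 = false:
Case y12 = true:
From the singleton clause (NOT y22), y22 = false.
From the singleton clause (NOT y32), y32 = false.
From the singleton clause (NOT y42), y42 = false.
Case y21 = true:
From the singleton clause (NOT y31), y31 = false.
From the singleton clause (y33), y33 = true.
From the singleton clause (NOT y41), y41 = false.
From the singleton clause (y43), y43 = true.
That conflicts with the unit clause (NOT y43).
So y21 must be the other value — set y21 = false.
From the singleton clause (y23), y23 = true.
From the singleton clause (NOT y13), y13 = false.
From the singleton clause (NOT y33), y33 = false.
From the singleton clause (y31), y31 = true.
From the singleton clause (NOT y41), y41 = false.
From the singleton clause (y43), y43 = true.
That conflicts with the unit clause (NOT y43).
Both values of y21 lead to a conflict.
So y12 must be the other value — set y12 = false.
From the singleton clause (y13), y13 = true.
From the singleton clause (NOT y23), y23 = false.
From the singleton clause (NOT y33), y33 = false.
From the singleton clause (NOT y43), y43 = false.
Case y21 = true:
From the singleton clause (NOT y31), y31 = false.
From the singleton clause (y32), y32 = true.
From the singleton clause (NOT y41), y41 = false.
From the singleton clause (y42), y42 = true.
That conflicts with the unit clause (NOT y42).
So y21 must be the other value — set y21 = false.
From the singleton clause (y22), y22 = true.
From the singleton clause (NOT y32), y32 = false.
From the singleton clause (y31), y31 = true.
From the singleton clause (NOT y41), y41 = false.
From the singleton clause (y42), y42 = true.
That conflicts with the unit clause (NOT y42).
Both values of y21 lead to a conflict.
Both values of y12 lead to a conflict.
So y11 must be the other value — set y11 = true.
From the singleton clause (NOT y21), y21 = false.
From the singleton clause (NOT y31), y31 = false.
From the singleton clause (NOT y41), y41 = false.
Case y22 = true:
From the singleton clause (NOT y12), y12 = false.
From the singleton clause (NOT y32), y32 = false.
From the singleton clause (y33), y33 = true.
From the singleton clause (NOT y42), y42 = false.
From the singleton clause (y43), y43 = true.
That conflicts with the unit clause (NOT y43).
So y22 must be the other value — set y22 = false.
From the singleton clause (y23), y23 = true.
From the singleton clause (NOT y13), y13 = false.
From the singleton clause (NOT y33), y33 = false.
From the singleton clause (y32), y32 = true.
From the singleton clause (NOT y12), y12 = false.
From the singleton clause (NOT y42), y42 = false.
From the singleton clause (y43), y43 = true.
That conflicts with the unit clause (NOT y43).
Both values of y22 lead to a conflict.
Both values of y11 lead to a conflict.
No assignment satisfies every clause.

No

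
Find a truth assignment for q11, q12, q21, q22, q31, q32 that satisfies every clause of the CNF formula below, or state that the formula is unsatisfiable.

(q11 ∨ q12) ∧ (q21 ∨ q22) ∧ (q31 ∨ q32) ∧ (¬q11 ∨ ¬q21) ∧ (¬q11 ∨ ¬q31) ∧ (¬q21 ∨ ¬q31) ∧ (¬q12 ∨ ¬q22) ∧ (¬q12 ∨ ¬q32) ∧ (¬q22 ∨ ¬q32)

UNSATISFIABLE

Suppose q11 = True.
From the singleton clause (¬q21), q21 = False.
From the singleton clause (q22), q22 = True.
From the singleton clause (¬q31), q31 = False.
From the singleton clause (q32), q32 = True.
Now (¬q32) is unsatisfied and unit — conflict.
So q11 must be the other value — set q11 = False.
From the singleton clause (q12), q12 = True.
From the singleton clause (¬q22), q22 = False.
From the singleton clause (q21), q21 = True.
From the singleton clause (¬q31), q31 = False.
From the singleton clause (q32), q32 = True.
Now (¬q32) is unsatisfied and unit — conflict.
Neither q11 = True nor q11 = False works.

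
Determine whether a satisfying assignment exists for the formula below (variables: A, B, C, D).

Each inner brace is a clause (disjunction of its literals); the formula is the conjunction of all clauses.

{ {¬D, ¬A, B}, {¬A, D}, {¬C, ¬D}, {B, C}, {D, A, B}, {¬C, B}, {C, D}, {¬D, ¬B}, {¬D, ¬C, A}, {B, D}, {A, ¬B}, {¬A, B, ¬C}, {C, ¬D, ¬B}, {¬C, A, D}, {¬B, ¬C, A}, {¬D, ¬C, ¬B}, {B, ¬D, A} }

No, unsatisfiable

Suppose A = False.
The clause (¬B) is unit, so B = False.
The clause (C) is unit, so C = True.
That conflicts with the unit clause (¬C).
So A must be the other value — set A = True.
The clause (D) is unit, so D = True.
The clause (B) is unit, so B = True.
That conflicts with the unit clause (¬B).
Both values of A lead to a conflict.
No assignment satisfies every clause.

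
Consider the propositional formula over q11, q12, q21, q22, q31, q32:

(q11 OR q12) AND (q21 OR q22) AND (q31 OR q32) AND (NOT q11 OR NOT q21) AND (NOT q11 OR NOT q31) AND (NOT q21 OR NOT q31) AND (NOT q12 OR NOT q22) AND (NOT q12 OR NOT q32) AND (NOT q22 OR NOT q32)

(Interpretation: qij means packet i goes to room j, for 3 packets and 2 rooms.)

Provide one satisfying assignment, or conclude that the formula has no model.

Suppose q11 = true.
From the singleton clause (NOT q21), q21 = false.
From the singleton clause (q22), q22 = true.
From the singleton clause (NOT q31), q31 = false.
From the singleton clause (q32), q32 = true.
Now (NOT q32) is unsatisfied and unit — conflict.
So q11 must be the other value — set q11 = false.
From the singleton clause (q12), q12 = true.
From the singleton clause (NOT q22), q22 = false.
From the singleton clause (q21), q21 = true.
From the singleton clause (NOT q31), q31 = false.
From the singleton clause (q32), q32 = true.
Now (NOT q32) is unsatisfied and unit — conflict.
Both values of q11 lead to a conflict.

UNSATISFIABLE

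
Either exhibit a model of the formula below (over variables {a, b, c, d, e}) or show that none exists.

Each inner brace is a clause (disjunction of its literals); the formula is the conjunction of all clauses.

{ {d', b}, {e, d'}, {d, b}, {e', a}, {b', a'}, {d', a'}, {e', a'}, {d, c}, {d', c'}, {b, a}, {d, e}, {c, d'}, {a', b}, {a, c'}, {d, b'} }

Try d = 0.
From the singleton clause (b), b = 1.
But (b') is also a unit clause — contradiction.
So d must be the other value — set d = 1.
From the singleton clause (b), b = 1.
From the singleton clause (e), e = 1.
From the singleton clause (a), a = 1.
But (a') is also a unit clause — contradiction.
Either choice for d ends in contradiction.

UNSATISFIABLE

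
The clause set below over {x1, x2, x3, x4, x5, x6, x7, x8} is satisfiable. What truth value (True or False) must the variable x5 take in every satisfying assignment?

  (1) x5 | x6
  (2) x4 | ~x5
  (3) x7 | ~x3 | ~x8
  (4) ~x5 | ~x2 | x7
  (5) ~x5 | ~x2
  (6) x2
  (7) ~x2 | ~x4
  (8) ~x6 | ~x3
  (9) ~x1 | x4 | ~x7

Suppose x5 = 1.
(x4) alone gives x4 = 1.
(~x2) alone gives x2 = 0.
But (x2) is also a unit clause — contradiction.
So every satisfying assignment has x5 = False.

False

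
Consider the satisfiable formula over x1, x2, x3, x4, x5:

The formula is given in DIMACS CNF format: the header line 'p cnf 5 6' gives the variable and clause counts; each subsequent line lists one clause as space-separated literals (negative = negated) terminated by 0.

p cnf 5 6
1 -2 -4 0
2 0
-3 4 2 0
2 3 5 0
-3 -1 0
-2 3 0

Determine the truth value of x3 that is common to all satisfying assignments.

Suppose x3 = False.
From the singleton clause (x2), x2 = True.
Now (¬x2) is unsatisfied and unit — conflict.
So every satisfying assignment has x3 = True.

True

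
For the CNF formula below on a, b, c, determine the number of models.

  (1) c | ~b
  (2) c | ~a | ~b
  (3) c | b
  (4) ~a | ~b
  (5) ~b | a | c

3

There are 2^3 = 8 truth assignments over (a, b, c).
Check each against the 5 clauses (columns in the order a, b, c):
  F F F  ✗ fails (c | b)
  F F T  ✓ satisfies all
  F T F  ✗ fails (c | ~b)
  F T T  ✓ satisfies all
  T F F  ✗ fails (c | b)
  T F T  ✓ satisfies all
  T T F  ✗ fails (c | ~b)
  T T T  ✗ fails (~a | ~b)
3 of the 8 rows are models.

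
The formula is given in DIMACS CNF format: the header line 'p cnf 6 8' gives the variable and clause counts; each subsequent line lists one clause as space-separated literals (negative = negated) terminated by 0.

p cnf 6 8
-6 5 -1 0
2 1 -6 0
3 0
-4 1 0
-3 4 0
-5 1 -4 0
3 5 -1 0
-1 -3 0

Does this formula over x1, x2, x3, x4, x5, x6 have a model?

No

From the singleton clause (x3), x3 = True.
From the singleton clause (x4), x4 = True.
From the singleton clause (x1), x1 = True.
That conflicts with the unit clause (¬x1).
No assignment satisfies every clause.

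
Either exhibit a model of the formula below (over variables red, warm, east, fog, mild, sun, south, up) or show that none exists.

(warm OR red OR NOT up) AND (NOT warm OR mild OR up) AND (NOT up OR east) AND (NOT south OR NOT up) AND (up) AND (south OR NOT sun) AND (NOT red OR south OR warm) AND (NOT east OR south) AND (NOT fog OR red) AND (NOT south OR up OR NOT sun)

UNSATISFIABLE

The clause (up) is unit, so up = true.
The clause (east) is unit, so east = true.
The clause (NOT south) is unit, so south = false.
Now (south) is unsatisfied and unit — conflict.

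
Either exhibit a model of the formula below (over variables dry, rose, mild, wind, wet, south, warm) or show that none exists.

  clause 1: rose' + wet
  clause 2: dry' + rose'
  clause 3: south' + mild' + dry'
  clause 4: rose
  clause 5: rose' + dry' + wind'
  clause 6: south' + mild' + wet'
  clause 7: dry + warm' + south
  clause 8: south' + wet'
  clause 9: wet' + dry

The clause (rose) is unit, so rose = 1.
The clause (wet) is unit, so wet = 1.
The clause (dry') is unit, so dry = 0.
That conflicts with the unit clause (dry).

UNSATISFIABLE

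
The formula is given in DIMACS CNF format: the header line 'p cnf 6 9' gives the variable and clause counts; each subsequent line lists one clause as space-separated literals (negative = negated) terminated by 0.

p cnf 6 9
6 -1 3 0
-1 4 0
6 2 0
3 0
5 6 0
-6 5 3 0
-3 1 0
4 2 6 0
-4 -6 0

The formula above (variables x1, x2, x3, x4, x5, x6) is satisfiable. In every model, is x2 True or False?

True

Suppose x2 = False.
Unit clause (x6) forces x6 = True.
Unit clause (x3) forces x3 = True.
Unit clause (x1) forces x1 = True.
Unit clause (x4) forces x4 = True.
But (¬x4) is also a unit clause — contradiction.
So every satisfying assignment has x2 = True.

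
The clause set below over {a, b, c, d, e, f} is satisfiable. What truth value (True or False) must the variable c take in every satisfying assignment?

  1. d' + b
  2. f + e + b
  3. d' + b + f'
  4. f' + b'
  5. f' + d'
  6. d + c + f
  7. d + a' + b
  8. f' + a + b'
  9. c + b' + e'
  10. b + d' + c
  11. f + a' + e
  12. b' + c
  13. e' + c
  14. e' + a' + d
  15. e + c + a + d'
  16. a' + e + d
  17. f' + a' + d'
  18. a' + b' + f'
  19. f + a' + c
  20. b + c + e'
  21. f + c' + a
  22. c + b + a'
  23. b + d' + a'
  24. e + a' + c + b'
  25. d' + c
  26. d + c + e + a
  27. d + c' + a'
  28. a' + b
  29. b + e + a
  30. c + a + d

True

Suppose c = 0.
Unit clause (b') forces b = 0.
Unit clause (d') forces d = 0.
Unit clause (f) forces f = 1.
Unit clause (a') forces a = 0.
But (a) is also a unit clause — contradiction.
So every satisfying assignment has c = True.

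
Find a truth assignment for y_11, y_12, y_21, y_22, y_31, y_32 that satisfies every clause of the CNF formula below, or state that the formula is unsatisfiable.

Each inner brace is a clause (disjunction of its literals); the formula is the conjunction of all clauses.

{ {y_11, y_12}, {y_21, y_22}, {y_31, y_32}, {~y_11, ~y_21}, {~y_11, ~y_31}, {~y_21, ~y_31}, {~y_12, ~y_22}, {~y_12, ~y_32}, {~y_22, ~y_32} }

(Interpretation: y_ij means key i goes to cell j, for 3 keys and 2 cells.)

UNSATISFIABLE

Branch on y_11: set y_11 = 1.
The clause (~y_21) is unit, so y_21 = 0.
The clause (y_22) is unit, so y_22 = 1.
The clause (~y_31) is unit, so y_31 = 0.
The clause (y_32) is unit, so y_32 = 1.
But (~y_32) is also a unit clause — contradiction.
So y_11 must be the other value — set y_11 = 0.
The clause (y_12) is unit, so y_12 = 1.
The clause (~y_22) is unit, so y_22 = 0.
The clause (y_21) is unit, so y_21 = 1.
The clause (~y_31) is unit, so y_31 = 0.
The clause (y_32) is unit, so y_32 = 1.
But (~y_32) is also a unit clause — contradiction.
Both values of y_11 lead to a conflict.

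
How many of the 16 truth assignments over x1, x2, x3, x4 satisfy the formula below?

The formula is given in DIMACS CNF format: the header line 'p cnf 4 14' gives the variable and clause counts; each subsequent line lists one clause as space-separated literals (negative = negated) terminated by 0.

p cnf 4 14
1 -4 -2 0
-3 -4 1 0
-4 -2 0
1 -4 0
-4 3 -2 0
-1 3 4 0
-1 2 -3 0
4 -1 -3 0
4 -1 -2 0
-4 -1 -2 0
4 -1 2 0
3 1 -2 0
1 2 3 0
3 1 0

3

There are 2^4 = 16 truth assignments over (x1, x2, x3, x4).
Check each against the 14 clauses (columns in the order x1, x2, x3, x4):
  F F F F  ✗ fails (x1 ∨ x2 ∨ x3)
  F F F T  ✗ fails (x1 ∨ ¬x4)
  F F T F  ✓ satisfies all
  F F T T  ✗ fails (¬x3 ∨ ¬x4 ∨ x1)
  F T F F  ✗ fails (x3 ∨ x1 ∨ ¬x2)
  F T F T  ✗ fails (x1 ∨ ¬x4 ∨ ¬x2)
  F T T F  ✓ satisfies all
  F T T T  ✗ fails (x1 ∨ ¬x4 ∨ ¬x2)
  T F F F  ✗ fails (¬x1 ∨ x3 ∨ x4)
  T F F T  ✓ satisfies all
  T F T F  ✗ fails (¬x1 ∨ x2 ∨ ¬x3)
  T F T T  ✗ fails (¬x1 ∨ x2 ∨ ¬x3)
  T T F F  ✗ fails (¬x1 ∨ x3 ∨ x4)
  T T F T  ✗ fails (¬x4 ∨ ¬x2)
  T T T F  ✗ fails (x4 ∨ ¬x1 ∨ ¬x3)
  T T T T  ✗ fails (¬x4 ∨ ¬x2)
3 of the 16 rows are models.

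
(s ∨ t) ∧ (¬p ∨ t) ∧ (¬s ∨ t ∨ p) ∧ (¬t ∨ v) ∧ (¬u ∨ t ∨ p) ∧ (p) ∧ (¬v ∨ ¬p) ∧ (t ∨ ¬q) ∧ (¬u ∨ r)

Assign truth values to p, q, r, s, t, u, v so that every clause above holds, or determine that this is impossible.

From the singleton clause (p), p = True.
From the singleton clause (t), t = True.
From the singleton clause (v), v = True.
But (¬v) is also a unit clause — contradiction.

UNSATISFIABLE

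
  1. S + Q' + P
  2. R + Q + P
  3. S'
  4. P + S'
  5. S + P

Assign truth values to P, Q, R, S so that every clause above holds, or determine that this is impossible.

From the singleton clause (S'), S = 0.
From the singleton clause (P), P = 1.
Every clause is now satisfied; Q, R are unconstrained.

P=1; Q=0; R=0; S=0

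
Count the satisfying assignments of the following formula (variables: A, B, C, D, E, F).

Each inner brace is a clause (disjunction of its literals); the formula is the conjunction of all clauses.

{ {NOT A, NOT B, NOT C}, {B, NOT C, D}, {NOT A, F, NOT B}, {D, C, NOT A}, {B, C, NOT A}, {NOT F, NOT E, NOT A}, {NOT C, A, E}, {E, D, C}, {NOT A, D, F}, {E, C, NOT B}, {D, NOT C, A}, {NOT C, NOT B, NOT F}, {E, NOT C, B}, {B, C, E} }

There are 2^6 = 64 truth assignments over (A, B, C, D, E, F).
Split on D. With D = true, the clauses containing D are satisfied and NOT D drops from the rest; 8 of the 2^5 = 32 assignments to the other variables satisfy what remains.
With D = false, by the same count on the reduced clause set, 4 assignments work.
Total: 8 + 4 = 12.

12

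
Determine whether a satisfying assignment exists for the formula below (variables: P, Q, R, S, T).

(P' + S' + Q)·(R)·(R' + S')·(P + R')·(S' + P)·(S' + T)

Satisfiable

The clause (R) is unit, so R = 1.
The clause (S') is unit, so S = 0.
The clause (P) is unit, so P = 1.
No clause remains; Q, T are free.
A satisfying assignment: P ↦ 1,  Q ↦ 0,  R ↦ 1,  S ↦ 0,  T ↦ 0.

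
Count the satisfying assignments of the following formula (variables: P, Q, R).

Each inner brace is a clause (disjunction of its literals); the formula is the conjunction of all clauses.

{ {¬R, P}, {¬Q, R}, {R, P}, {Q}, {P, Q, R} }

1

There are 2^3 = 8 truth assignments over (P, Q, R).
Check each against the 5 clauses (columns in the order P, Q, R):
  F F F  ✗ fails (R ∨ P)
  F F T  ✗ fails (¬R ∨ P)
  F T F  ✗ fails (¬Q ∨ R)
  F T T  ✗ fails (¬R ∨ P)
  T F F  ✗ fails (Q)
  T F T  ✗ fails (Q)
  T T F  ✗ fails (¬Q ∨ R)
  T T T  ✓ satisfies all
1 of the 8 rows is a model.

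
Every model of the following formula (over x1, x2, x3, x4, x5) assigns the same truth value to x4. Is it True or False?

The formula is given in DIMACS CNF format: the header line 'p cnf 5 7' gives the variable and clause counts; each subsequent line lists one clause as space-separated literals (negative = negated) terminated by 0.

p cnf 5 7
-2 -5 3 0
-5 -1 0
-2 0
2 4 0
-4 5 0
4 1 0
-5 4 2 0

Suppose x4 = False.
The clause (¬x2) is unit, so x2 = False.
Now (x2) is unsatisfied and unit — conflict.
So every satisfying assignment has x4 = True.

True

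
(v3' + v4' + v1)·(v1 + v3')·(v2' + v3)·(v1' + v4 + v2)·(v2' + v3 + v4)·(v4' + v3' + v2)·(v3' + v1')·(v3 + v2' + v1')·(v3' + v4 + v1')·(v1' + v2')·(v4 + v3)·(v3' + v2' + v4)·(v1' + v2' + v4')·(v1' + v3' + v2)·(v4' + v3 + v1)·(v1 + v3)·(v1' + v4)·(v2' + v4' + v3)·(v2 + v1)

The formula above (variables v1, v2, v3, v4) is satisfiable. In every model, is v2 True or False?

Suppose v2 = 1.
The clause (v3) is unit, so v3 = 1.
The clause (v1) is unit, so v1 = 1.
That conflicts with the unit clause (v1').
So every satisfying assignment has v2 = False.

False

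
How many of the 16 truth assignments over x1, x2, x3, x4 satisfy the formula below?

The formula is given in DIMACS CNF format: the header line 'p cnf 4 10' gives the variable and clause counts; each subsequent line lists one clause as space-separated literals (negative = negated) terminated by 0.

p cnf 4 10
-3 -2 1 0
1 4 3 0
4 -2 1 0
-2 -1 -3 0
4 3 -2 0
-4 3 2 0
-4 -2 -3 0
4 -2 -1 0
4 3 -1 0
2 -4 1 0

5

There are 2^4 = 16 truth assignments over (x1, x2, x3, x4).
Check each against the 10 clauses (columns in the order x1, x2, x3, x4):
  F F F F  ✗ fails (x1 ∨ x4 ∨ x3)
  F F F T  ✗ fails (¬x4 ∨ x3 ∨ x2)
  F F T F  ✓ satisfies all
  F F T T  ✗ fails (x2 ∨ ¬x4 ∨ x1)
  F T F F  ✗ fails (x1 ∨ x4 ∨ x3)
  F T F T  ✓ satisfies all
  F T T F  ✗ fails (¬x3 ∨ ¬x2 ∨ x1)
  F T T T  ✗ fails (¬x3 ∨ ¬x2 ∨ x1)
  T F F F  ✗ fails (x4 ∨ x3 ∨ ¬x1)
  T F F T  ✗ fails (¬x4 ∨ x3 ∨ x2)
  T F T F  ✓ satisfies all
  T F T T  ✓ satisfies all
  T T F F  ✗ fails (x4 ∨ x3 ∨ ¬x2)
  T T F T  ✓ satisfies all
  T T T F  ✗ fails (¬x2 ∨ ¬x1 ∨ ¬x3)
  T T T T  ✗ fails (¬x2 ∨ ¬x1 ∨ ¬x3)
5 of the 16 rows are models.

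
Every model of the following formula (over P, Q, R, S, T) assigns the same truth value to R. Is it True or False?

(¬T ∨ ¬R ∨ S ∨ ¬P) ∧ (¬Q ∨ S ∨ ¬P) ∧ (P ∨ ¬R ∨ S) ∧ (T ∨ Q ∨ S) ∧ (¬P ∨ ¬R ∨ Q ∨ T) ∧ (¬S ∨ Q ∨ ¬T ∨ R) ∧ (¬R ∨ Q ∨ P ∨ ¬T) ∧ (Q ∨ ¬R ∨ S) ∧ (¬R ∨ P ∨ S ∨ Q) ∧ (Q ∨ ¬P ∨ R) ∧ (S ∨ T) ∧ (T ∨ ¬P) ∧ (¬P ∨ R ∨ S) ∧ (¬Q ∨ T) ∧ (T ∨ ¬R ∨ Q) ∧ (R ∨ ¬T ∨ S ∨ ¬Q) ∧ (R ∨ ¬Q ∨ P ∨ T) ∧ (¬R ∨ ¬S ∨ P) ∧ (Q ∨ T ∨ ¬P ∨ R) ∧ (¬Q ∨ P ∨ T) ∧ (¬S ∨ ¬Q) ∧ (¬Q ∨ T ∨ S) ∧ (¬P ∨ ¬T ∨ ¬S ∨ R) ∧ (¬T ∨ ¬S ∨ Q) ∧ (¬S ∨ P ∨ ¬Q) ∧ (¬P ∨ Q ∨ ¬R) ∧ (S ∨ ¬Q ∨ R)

Suppose R = True.
Case P = True:
The clause (T) is unit, so T = True.
The clause (S) is unit, so S = True.
The clause (¬Q) is unit, so Q = False.
Now (Q) is unsatisfied and unit — conflict.
That branch fails; take P = False instead.
The clause (S) is unit, so S = True.
Now (¬S) is unsatisfied and unit — conflict.
Either choice for P ends in contradiction.
So every satisfying assignment has R = False.

False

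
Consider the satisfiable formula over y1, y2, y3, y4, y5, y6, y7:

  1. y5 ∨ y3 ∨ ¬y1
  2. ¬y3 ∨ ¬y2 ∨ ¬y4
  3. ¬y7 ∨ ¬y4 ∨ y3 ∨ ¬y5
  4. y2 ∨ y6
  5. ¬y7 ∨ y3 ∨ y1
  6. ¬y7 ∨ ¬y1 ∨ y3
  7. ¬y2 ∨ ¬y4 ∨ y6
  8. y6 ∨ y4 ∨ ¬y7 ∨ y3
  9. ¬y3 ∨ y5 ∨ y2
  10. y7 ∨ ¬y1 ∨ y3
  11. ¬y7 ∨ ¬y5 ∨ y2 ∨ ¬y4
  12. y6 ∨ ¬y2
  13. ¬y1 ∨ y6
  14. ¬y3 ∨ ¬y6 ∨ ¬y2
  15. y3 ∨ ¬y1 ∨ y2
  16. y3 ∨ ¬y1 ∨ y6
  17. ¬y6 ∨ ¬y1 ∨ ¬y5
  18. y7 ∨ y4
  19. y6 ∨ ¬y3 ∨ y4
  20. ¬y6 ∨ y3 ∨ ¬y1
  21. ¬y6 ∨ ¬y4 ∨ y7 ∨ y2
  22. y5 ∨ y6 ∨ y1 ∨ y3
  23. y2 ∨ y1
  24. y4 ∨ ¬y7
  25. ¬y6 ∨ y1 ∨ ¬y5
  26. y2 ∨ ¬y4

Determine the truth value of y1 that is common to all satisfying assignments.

False

Suppose y1 = True.
(y6) alone gives y6 = True.
(¬y5) alone gives y5 = False.
(y3) alone gives y3 = True.
(y2) alone gives y2 = True.
But (¬y2) is also a unit clause — contradiction.
So every satisfying assignment has y1 = False.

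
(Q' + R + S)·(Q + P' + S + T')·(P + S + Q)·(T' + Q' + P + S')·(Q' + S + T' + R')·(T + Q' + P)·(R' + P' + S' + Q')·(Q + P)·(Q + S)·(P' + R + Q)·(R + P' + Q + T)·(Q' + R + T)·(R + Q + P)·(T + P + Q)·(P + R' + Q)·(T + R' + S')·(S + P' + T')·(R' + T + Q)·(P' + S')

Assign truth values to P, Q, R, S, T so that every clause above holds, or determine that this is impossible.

P: 1, Q: 1, R: 1, S: 0, T: 0

Suppose Q = 1.
Suppose R = 1.
Suppose S = 0.
From the singleton clause (T'), T = 0.
From the singleton clause (P), P = 1.
This assignment satisfies each clause.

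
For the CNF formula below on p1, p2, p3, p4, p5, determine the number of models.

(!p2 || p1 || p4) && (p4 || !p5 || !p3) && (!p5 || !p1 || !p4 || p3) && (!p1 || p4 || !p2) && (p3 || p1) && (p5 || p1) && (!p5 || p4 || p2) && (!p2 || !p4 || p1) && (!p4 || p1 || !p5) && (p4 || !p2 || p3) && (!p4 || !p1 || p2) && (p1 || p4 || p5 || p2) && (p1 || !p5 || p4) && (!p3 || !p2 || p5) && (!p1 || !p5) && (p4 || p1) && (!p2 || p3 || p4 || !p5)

There are 2^5 = 32 truth assignments over (p1, p2, p3, p4, p5).
Split on p1. With p1 = true, the clauses containing p1 are satisfied and !p1 drops from the rest; 3 of the 2^4 = 16 assignments to the other variables satisfy what remains.
With p1 = false, by the same count on the reduced clause set, 0 assignments work.
(One model: p1=T, p2=F, p3=F, p4=F, p5=F.)
Total: 3 + 0 = 3.

3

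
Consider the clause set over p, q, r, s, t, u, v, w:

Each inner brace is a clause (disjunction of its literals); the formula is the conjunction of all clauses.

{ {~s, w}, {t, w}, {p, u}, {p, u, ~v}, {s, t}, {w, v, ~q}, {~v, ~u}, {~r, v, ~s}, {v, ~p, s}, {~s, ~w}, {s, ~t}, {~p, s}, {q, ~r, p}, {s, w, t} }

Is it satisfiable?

Case s = 0:
The clause (t) is unit, so t = 1.
Now (~t) is unsatisfied and unit — conflict.
Backtrack on s: now try s = 1.
The clause (w) is unit, so w = 1.
Now (~w) is unsatisfied and unit — conflict.
Neither s = 1 nor s = 0 works.
No assignment satisfies every clause.

No, unsatisfiable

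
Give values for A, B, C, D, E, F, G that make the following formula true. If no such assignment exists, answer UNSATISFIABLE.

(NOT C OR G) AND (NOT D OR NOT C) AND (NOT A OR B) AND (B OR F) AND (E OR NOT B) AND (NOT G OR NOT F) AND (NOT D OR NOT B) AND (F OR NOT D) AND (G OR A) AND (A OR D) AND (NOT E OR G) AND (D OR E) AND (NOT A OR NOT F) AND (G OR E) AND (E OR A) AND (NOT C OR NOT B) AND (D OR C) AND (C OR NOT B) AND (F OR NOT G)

Case C = false:
Unit clause (D) forces D = true.
Unit clause (NOT B) forces B = false.
Unit clause (NOT A) forces A = false.
Unit clause (F) forces F = true.
Unit clause (NOT G) forces G = false.
That conflicts with the unit clause (G).
Backtrack on C: now try C = true.
Unit clause (G) forces G = true.
Unit clause (NOT D) forces D = false.
Unit clause (NOT F) forces F = false.
That conflicts with the unit clause (F).
Neither C = true nor C = false works.

UNSATISFIABLE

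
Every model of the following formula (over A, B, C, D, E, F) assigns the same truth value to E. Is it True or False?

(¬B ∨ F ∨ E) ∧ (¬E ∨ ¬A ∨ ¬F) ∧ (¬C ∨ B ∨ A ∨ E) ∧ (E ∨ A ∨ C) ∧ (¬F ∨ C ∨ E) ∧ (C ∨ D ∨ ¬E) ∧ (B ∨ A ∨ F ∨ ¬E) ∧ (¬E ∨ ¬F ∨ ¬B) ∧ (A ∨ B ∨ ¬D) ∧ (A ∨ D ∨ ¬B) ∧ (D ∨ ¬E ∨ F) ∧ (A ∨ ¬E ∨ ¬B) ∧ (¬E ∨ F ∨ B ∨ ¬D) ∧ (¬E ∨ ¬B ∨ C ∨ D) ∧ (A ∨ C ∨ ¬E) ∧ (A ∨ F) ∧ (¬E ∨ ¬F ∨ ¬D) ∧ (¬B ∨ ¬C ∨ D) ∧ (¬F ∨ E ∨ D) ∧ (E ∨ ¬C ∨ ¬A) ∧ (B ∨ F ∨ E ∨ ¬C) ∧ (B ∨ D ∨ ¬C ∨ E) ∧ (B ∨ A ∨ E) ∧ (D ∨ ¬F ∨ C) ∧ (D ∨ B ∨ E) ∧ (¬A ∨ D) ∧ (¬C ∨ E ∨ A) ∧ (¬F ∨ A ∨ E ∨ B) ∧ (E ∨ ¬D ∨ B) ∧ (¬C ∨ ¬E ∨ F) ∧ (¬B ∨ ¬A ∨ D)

True

Suppose E = False.
Case B = False:
(A) alone gives A = True.
(¬C) alone gives C = False.
(¬F) alone gives F = False.
(D) alone gives D = True.
That conflicts with the unit clause (¬D).
That branch fails; take B = True instead.
(F) alone gives F = True.
(C) alone gives C = True.
(D) alone gives D = True.
(¬A) alone gives A = False.
That conflicts with the unit clause (A).
Neither B = True nor B = False works.
So every satisfying assignment has E = True.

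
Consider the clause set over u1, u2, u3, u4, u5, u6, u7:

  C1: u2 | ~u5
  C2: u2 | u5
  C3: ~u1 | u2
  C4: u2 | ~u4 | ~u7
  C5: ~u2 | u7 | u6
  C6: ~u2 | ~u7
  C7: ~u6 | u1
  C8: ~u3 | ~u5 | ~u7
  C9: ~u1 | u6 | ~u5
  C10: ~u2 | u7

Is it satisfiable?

No

Try u2 = 1.
The clause (~u7) is unit, so u7 = 0.
Now (u7) is unsatisfied and unit — conflict.
Undo u2 and try u2 = 0.
The clause (~u5) is unit, so u5 = 0.
Now (u5) is unsatisfied and unit — conflict.
Both values of u2 lead to a conflict.
No assignment satisfies every clause.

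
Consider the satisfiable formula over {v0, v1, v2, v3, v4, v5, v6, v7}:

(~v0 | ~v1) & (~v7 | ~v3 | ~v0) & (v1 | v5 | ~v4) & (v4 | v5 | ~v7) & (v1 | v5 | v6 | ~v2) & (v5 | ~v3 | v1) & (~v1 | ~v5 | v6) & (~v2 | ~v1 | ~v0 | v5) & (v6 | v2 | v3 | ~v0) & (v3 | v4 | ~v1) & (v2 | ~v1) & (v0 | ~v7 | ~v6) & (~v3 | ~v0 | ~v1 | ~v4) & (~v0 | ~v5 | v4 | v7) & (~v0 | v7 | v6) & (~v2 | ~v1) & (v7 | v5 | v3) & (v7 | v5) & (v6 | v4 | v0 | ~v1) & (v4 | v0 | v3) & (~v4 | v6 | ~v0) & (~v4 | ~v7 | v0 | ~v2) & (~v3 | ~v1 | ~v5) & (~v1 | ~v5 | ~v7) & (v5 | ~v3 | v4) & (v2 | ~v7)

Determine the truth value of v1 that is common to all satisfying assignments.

False

Suppose v1 = 1.
(~v0) alone gives v0 = 0.
(v2) alone gives v2 = 1.
Now (~v2) is unsatisfied and unit — conflict.
So every satisfying assignment has v1 = False.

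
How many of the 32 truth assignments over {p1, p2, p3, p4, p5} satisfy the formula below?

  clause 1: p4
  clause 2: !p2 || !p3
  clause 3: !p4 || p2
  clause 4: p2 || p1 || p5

4

There are 2^5 = 32 truth assignments over (p1, p2, p3, p4, p5).
Split on p5. With p5 = true, the clauses containing p5 are satisfied and !p5 drops from the rest; 2 of the 2^4 = 16 assignments to the other variables satisfy what remains.
With p5 = false, by the same count on the reduced clause set, 2 assignments work.
(One model: p1=F, p2=T, p3=F, p4=T, p5=F.)
Total: 2 + 2 = 4.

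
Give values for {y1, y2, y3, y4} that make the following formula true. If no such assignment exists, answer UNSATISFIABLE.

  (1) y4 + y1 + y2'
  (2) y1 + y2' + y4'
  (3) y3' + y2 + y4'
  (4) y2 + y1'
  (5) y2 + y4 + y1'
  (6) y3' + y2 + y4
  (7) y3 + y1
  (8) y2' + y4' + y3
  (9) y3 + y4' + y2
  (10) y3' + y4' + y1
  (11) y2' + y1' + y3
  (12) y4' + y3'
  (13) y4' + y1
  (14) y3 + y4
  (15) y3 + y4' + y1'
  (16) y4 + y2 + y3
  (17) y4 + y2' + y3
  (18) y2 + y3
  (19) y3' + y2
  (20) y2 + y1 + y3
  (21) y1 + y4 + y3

Suppose y2 = 1.
Suppose y4 = 0.
Unit clause (y1) forces y1 = 1.
Unit clause (y3) forces y3 = 1.
Every clause now holds.

y1: 1,  y2: 1,  y3: 1,  y4: 0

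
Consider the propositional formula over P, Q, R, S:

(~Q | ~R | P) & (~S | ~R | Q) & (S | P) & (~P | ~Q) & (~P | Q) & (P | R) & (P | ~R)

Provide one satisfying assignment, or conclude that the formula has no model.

Suppose S = 1.
Suppose R = 0.
The clause (P) is unit, so P = 1.
The clause (~Q) is unit, so Q = 0.
But (Q) is also a unit clause — contradiction.
So R must be the other value — set R = 1.
The clause (Q) is unit, so Q = 1.
The clause (P) is unit, so P = 1.
But (~P) is also a unit clause — contradiction.
Neither R = 1 nor R = 0 works.
So S must be the other value — set S = 0.
The clause (P) is unit, so P = 1.
The clause (~Q) is unit, so Q = 0.
But (Q) is also a unit clause — contradiction.
Neither S = 1 nor S = 0 works.

UNSATISFIABLE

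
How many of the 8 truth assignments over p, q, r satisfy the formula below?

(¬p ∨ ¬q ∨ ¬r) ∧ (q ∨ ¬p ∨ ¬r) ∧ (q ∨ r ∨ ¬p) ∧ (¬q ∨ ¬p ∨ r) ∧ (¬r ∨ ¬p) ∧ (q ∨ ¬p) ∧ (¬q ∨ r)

There are 2^3 = 8 truth assignments over (p, q, r).
Check each against the 7 clauses (columns in the order p, q, r):
  F F F  ✓ satisfies all
  F F T  ✓ satisfies all
  F T F  ✗ fails (¬q ∨ r)
  F T T  ✓ satisfies all
  T F F  ✗ fails (q ∨ r ∨ ¬p)
  T F T  ✗ fails (q ∨ ¬p ∨ ¬r)
  T T F  ✗ fails (¬q ∨ ¬p ∨ r)
  T T T  ✗ fails (¬p ∨ ¬q ∨ ¬r)
3 of the 8 rows are models.

3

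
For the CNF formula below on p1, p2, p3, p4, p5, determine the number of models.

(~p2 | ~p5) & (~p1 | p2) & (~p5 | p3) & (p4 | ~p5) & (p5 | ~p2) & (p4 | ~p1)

5

There are 2^5 = 32 truth assignments over (p1, p2, p3, p4, p5).
Split on p2. With p2 = 1, the clauses containing p2 are satisfied and ~p2 drops from the rest; 0 of the 2^4 = 16 assignments to the other variables satisfy what remains.
With p2 = 0, by the same count on the reduced clause set, 5 assignments work.
(One model: p1=F, p2=F, p3=F, p4=F, p5=F.)
Total: 0 + 5 = 5.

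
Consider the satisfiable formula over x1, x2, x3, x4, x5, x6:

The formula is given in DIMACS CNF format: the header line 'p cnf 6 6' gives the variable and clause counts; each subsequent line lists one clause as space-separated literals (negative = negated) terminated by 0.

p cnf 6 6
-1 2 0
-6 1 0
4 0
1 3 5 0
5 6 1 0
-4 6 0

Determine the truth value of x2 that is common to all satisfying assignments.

Suppose x2 = False.
(¬x1) alone gives x1 = False.
(¬x6) alone gives x6 = False.
(x4) alone gives x4 = True.
But (¬x4) is also a unit clause — contradiction.
So every satisfying assignment has x2 = True.

True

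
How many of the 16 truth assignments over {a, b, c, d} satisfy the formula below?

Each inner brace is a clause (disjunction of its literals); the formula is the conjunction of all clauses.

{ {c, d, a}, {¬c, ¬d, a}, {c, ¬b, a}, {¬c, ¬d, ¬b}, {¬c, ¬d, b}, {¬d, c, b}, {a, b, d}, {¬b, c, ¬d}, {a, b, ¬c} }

There are 2^4 = 16 truth assignments over (a, b, c, d).
Check each against the 9 clauses (columns in the order a, b, c, d):
  F F F F  ✗ fails (c ∨ d ∨ a)
  F F F T  ✗ fails (¬d ∨ c ∨ b)
  F F T F  ✗ fails (a ∨ b ∨ d)
  F F T T  ✗ fails (¬c ∨ ¬d ∨ a)
  F T F F  ✗ fails (c ∨ d ∨ a)
  F T F T  ✗ fails (c ∨ ¬b ∨ a)
  F T T F  ✓ satisfies all
  F T T T  ✗ fails (¬c ∨ ¬d ∨ a)
  T F F F  ✓ satisfies all
  T F F T  ✗ fails (¬d ∨ c ∨ b)
  T F T F  ✓ satisfies all
  T F T T  ✗ fails (¬c ∨ ¬d ∨ b)
  T T F F  ✓ satisfies all
  T T F T  ✗ fails (¬b ∨ c ∨ ¬d)
  T T T F  ✓ satisfies all
  T T T T  ✗ fails (¬c ∨ ¬d ∨ ¬b)
5 of the 16 rows are models.

5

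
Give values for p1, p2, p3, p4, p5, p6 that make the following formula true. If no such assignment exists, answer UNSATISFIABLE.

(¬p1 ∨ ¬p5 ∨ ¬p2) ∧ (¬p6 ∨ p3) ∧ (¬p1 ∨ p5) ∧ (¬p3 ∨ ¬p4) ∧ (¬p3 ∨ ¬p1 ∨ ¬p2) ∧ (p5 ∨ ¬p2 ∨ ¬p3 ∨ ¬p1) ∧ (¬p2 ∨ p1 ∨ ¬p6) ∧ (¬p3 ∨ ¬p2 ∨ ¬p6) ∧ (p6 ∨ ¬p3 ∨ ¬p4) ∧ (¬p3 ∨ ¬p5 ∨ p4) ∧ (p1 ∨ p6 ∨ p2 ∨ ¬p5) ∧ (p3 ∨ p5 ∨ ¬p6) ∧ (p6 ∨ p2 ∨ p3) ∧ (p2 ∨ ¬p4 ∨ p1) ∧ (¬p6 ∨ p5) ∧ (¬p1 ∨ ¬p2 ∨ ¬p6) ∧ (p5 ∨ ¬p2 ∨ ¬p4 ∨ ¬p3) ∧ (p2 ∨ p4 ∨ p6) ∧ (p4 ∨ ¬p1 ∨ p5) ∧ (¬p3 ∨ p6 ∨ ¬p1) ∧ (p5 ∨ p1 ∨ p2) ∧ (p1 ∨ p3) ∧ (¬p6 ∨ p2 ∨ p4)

p1=False,  p2=True,  p3=True,  p4=False,  p5=False,  p6=False

Try p6 = False.
Try p1 = False.
From the singleton clause (p3), p3 = True.
From the singleton clause (¬p4), p4 = False.
From the singleton clause (¬p5), p5 = False.
From the singleton clause (p2), p2 = True.
Every clause now holds.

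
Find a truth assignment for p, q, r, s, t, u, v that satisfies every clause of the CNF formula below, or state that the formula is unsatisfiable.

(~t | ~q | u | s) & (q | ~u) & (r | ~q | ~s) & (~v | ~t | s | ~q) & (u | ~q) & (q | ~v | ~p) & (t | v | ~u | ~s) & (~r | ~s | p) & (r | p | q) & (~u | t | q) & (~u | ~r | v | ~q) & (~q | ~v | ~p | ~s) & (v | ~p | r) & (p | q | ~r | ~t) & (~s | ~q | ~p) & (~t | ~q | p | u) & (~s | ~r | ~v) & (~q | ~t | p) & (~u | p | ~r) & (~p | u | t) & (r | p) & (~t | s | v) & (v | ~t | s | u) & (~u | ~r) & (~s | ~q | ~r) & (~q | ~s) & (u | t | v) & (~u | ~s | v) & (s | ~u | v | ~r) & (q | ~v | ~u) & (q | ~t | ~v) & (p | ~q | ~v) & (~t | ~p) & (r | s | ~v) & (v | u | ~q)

Branch on q: set q = 0.
Unit clause (~u) forces u = 0.
Branch on v: set v = 1.
Unit clause (~p) forces p = 0.
Unit clause (r) forces r = 1.
Unit clause (~s) forces s = 0.
Unit clause (~t) forces t = 0.
All clauses are satisfied.

p=0; q=0; r=1; s=0; t=0; u=0; v=1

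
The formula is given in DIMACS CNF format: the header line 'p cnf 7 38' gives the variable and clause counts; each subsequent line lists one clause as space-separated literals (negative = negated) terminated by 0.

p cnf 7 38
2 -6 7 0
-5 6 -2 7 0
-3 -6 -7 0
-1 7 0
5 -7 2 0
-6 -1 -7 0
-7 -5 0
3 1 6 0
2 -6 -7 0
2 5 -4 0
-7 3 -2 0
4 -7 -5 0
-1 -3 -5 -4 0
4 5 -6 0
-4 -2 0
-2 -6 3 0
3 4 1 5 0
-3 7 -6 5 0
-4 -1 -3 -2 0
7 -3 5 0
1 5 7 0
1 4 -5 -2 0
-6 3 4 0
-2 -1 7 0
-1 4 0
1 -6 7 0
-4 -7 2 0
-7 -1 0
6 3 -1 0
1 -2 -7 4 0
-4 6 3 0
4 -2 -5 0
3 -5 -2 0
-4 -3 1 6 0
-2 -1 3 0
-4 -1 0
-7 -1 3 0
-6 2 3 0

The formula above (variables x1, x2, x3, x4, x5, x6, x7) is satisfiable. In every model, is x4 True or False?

Suppose x4 = True.
(¬x2) alone gives x2 = False.
(x5) alone gives x5 = True.
(¬x7) alone gives x7 = False.
(¬x6) alone gives x6 = False.
(¬x1) alone gives x1 = False.
(x3) alone gives x3 = True.
But (¬x3) is also a unit clause — contradiction.
So every satisfying assignment has x4 = False.

False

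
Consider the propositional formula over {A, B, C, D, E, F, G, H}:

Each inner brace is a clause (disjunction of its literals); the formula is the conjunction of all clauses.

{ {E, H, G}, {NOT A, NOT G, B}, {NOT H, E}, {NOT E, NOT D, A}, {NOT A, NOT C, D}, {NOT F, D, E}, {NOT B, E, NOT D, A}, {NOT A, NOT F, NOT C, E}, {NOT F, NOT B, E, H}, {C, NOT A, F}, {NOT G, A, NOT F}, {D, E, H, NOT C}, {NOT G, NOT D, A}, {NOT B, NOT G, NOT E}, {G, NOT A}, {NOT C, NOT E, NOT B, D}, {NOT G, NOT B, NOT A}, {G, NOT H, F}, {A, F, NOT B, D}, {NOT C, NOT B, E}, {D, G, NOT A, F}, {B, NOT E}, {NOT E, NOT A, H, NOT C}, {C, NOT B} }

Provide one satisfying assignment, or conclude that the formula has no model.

A ↦ false,  B ↦ false,  C ↦ false,  D ↦ false,  E ↦ false,  F ↦ false,  G ↦ true,  H ↦ false

Suppose H = false.
Suppose E = false.
From the singleton clause (G), G = true.
Suppose A = false.
From the singleton clause (NOT F), F = false.
From the singleton clause (NOT D), D = false.
From the singleton clause (NOT C), C = false.
From the singleton clause (NOT B), B = false.
This assignment satisfies each clause.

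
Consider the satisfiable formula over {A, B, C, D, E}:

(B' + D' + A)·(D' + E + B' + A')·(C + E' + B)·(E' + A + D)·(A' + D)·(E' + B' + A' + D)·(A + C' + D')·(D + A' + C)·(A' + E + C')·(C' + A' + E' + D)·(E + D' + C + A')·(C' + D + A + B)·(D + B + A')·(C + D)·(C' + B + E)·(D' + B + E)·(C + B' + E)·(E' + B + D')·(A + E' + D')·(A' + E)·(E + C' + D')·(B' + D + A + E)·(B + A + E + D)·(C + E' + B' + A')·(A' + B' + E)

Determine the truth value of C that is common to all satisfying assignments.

Suppose C = 0.
(D) alone gives D = 1.
Branch on B: set B = 0.
(E') alone gives E = 0.
Now (E) is unsatisfied and unit — conflict.
So B must be the other value — set B = 1.
(A) alone gives A = 1.
(E) alone gives E = 1.
Now (E') is unsatisfied and unit — conflict.
Either choice for B ends in contradiction.
So every satisfying assignment has C = True.

True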